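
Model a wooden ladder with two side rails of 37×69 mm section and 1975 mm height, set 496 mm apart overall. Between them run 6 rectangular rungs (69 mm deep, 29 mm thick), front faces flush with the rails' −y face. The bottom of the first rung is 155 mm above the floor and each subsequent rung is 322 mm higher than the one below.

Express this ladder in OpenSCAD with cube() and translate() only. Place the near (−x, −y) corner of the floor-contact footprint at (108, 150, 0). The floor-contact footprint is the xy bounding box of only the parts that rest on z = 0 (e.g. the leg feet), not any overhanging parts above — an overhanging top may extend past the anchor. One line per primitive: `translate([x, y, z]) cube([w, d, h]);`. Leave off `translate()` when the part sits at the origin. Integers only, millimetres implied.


translate([108, 150, 0]) cube([37, 69, 1975]);
translate([567, 150, 0]) cube([37, 69, 1975]);
translate([145, 150, 155]) cube([422, 69, 29]);
translate([145, 150, 477]) cube([422, 69, 29]);
translate([145, 150, 799]) cube([422, 69, 29]);
translate([145, 150, 1121]) cube([422, 69, 29]);
translate([145, 150, 1443]) cube([422, 69, 29]);
translate([145, 150, 1765]) cube([422, 69, 29]);


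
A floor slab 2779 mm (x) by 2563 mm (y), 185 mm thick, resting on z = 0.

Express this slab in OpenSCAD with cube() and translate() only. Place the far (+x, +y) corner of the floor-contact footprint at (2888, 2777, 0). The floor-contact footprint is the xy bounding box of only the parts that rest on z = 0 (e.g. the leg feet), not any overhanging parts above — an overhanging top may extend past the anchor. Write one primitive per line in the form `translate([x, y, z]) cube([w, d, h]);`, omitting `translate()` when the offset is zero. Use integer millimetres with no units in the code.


translate([109, 214, 0]) cube([2779, 2563, 185]);


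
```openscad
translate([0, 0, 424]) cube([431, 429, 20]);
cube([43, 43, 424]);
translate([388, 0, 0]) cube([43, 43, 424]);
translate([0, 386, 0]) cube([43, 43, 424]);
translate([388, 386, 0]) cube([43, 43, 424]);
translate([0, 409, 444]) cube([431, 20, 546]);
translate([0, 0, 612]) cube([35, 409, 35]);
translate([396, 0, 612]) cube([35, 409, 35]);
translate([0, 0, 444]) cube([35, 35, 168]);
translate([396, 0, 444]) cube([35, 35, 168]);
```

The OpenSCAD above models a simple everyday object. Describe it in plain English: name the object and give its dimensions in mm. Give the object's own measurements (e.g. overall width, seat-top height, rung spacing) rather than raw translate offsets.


A chair. The seat is a 431×429×20 mm slab with its top at z = 444 mm, on four 43×43 mm corner legs (flush with the seat edges, standing on z = 0). A flat backrest 20 mm thick, 546 mm tall, spans the full seat width and rises from the seat top along its +y edge, rear face flush with the rear of the seat. Two armrests of 35×35 mm section run along each side from the seat's front edge to the front of the backrest, top faces 203 mm above the seat top and outer faces flush with the seat's x-edges; a 35×35 mm post under the front of each armrest stands on the seat at the front corner.


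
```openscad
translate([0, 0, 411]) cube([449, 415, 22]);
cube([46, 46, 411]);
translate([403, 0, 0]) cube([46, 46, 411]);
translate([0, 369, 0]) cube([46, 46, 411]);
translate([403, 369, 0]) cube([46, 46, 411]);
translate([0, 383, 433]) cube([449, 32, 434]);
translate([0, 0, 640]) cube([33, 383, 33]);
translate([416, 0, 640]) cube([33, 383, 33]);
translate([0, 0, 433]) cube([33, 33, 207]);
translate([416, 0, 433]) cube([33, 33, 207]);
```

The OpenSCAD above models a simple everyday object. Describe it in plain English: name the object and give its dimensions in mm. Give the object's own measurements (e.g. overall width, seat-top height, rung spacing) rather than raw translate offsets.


A chair. The seat is a 449×415×22 mm slab with its top at z = 433 mm, on four 46×46 mm corner legs (flush with the seat edges, standing on z = 0). A flat backrest 32 mm thick, 434 mm tall, spans the full seat width and rises from the seat top along its +y edge, rear face flush with the rear of the seat. Two armrests of 33×33 mm section run along each side from the seat's front edge to the front of the backrest, top faces 240 mm above the seat top and outer faces flush with the seat's x-edges; a 33×33 mm post under the front of each armrest stands on the seat at the front corner.


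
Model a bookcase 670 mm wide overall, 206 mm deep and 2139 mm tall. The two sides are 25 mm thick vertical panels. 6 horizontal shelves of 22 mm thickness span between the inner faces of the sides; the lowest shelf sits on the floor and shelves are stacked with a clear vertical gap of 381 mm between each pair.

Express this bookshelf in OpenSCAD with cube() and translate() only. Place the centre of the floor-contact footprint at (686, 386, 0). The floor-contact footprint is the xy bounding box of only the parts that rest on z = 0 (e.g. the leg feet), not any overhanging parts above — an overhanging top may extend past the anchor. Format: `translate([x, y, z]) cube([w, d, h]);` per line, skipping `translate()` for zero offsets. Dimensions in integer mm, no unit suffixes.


translate([351, 283, 0]) cube([25, 206, 2139]);
translate([996, 283, 0]) cube([25, 206, 2139]);
translate([376, 283, 0]) cube([620, 206, 22]);
translate([376, 283, 403]) cube([620, 206, 22]);
translate([376, 283, 806]) cube([620, 206, 22]);
translate([376, 283, 1209]) cube([620, 206, 22]);
translate([376, 283, 1612]) cube([620, 206, 22]);
translate([376, 283, 2015]) cube([620, 206, 22]);


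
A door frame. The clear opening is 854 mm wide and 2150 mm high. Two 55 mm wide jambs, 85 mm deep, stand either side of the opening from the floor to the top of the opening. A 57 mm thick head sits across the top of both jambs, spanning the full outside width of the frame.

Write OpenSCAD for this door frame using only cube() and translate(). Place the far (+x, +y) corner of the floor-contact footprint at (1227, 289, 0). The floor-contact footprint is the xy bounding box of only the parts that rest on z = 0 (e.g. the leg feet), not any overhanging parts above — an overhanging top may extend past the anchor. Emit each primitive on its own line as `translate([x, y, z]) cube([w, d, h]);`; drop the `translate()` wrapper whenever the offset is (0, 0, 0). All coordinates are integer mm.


translate([263, 204, 0]) cube([55, 85, 2150]);
translate([1172, 204, 0]) cube([55, 85, 2150]);
translate([263, 204, 2150]) cube([964, 85, 57]);


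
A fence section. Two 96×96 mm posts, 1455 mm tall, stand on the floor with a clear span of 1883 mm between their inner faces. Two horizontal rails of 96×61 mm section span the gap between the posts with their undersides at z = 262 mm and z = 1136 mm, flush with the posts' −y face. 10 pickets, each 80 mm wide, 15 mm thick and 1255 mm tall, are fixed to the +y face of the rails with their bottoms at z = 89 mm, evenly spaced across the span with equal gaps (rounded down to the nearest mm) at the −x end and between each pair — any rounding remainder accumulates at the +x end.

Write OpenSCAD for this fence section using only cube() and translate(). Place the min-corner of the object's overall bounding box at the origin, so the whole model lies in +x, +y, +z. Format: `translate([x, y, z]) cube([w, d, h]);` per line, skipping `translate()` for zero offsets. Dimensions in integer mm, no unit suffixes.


cube([96, 96, 1455]);
translate([1979, 0, 0]) cube([96, 96, 1455]);
translate([96, 0, 262]) cube([1883, 96, 61]);
translate([96, 0, 1136]) cube([1883, 96, 61]);
translate([194, 96, 89]) cube([80, 15, 1255]);
translate([372, 96, 89]) cube([80, 15, 1255]);
translate([550, 96, 89]) cube([80, 15, 1255]);
translate([728, 96, 89]) cube([80, 15, 1255]);
translate([906, 96, 89]) cube([80, 15, 1255]);
translate([1084, 96, 89]) cube([80, 15, 1255]);
translate([1262, 96, 89]) cube([80, 15, 1255]);
translate([1440, 96, 89]) cube([80, 15, 1255]);
translate([1618, 96, 89]) cube([80, 15, 1255]);
translate([1796, 96, 89]) cube([80, 15, 1255]);


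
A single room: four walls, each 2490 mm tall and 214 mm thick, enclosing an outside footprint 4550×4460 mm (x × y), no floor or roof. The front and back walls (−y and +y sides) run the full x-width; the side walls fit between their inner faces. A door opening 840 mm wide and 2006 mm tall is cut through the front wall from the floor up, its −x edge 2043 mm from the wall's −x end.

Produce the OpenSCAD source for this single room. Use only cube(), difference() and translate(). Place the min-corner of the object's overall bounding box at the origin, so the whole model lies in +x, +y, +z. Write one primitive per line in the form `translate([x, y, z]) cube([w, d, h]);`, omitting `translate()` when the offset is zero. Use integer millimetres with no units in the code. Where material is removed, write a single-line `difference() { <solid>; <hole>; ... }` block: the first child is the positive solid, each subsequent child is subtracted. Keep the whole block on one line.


difference() { cube([4550, 214, 2490]); translate([2043, 0, 0]) cube([840, 214, 2006]); }
translate([0, 4246, 0]) cube([4550, 214, 2490]);
translate([0, 214, 0]) cube([214, 4032, 2490]);
translate([4336, 214, 0]) cube([214, 4032, 2490]);


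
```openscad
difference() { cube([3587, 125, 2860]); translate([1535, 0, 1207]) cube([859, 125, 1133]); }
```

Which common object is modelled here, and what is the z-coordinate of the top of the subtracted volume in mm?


A wall with a window opening. The window head height is 2340 mm.

A wall with a rectangular opening subtracted — a window. Sill at z = 1207, opening 1133 mm tall, so the head is at 1207 + 1133 = 2340 mm.


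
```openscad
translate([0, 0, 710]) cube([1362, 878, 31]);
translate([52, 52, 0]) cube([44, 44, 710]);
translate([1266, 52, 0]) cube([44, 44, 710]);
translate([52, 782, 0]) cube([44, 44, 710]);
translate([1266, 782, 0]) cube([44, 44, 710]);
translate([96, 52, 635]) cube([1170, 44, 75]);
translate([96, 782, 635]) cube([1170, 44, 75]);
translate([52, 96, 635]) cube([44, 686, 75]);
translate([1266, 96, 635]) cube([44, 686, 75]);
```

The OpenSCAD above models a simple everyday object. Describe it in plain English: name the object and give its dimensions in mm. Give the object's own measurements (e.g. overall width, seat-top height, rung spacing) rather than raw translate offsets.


A table: top 1362 mm (x) × 878 mm (y), 31 mm thick, upper face at z = 741 mm, on four 44×44 mm square legs, each inset 52 mm from the nearest pair of top edges from z = 0 to the bottom of the top. Four apron rails, 44 mm thick and 75 mm tall, run between adjacent legs with their top edges flush with the underside of the top and their outer faces flush with the legs' outer faces.


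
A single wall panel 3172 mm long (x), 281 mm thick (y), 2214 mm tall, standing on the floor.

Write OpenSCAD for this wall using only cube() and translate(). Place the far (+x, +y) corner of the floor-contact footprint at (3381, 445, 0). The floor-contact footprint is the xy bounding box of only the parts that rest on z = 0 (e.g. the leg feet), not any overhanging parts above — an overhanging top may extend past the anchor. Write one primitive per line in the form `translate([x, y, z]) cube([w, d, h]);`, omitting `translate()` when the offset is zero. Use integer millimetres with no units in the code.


translate([209, 164, 0]) cube([3172, 281, 2214]);


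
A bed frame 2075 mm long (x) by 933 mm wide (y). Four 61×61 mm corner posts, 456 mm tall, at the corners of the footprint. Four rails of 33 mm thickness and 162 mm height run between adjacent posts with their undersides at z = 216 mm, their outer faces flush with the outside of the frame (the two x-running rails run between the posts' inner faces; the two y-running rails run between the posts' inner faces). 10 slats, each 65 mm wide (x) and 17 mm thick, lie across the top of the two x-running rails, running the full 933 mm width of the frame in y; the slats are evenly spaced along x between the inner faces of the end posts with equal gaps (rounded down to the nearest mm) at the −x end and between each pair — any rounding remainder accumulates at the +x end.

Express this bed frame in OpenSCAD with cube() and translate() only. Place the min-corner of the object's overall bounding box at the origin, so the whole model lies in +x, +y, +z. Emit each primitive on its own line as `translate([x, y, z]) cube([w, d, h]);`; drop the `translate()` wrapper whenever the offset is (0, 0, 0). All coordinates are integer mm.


// slat z = rail_z + rail_h = 216 + 162 = 378
// slat gap = ⌊(1953 − 10·65) / 11⌋ = 118
cube([61, 61, 456]);
translate([0, 872, 0]) cube([61, 61, 456]);
translate([2014, 0, 0]) cube([61, 61, 456]);
translate([2014, 872, 0]) cube([61, 61, 456]);
translate([61, 0, 216]) cube([1953, 33, 162]);
translate([61, 900, 216]) cube([1953, 33, 162]);
translate([0, 61, 216]) cube([33, 811, 162]);
translate([2042, 61, 216]) cube([33, 811, 162]);
translate([179, 0, 378]) cube([65, 933, 17]);
translate([362, 0, 378]) cube([65, 933, 17]);
translate([545, 0, 378]) cube([65, 933, 17]);
translate([728, 0, 378]) cube([65, 933, 17]);
translate([911, 0, 378]) cube([65, 933, 17]);
translate([1094, 0, 378]) cube([65, 933, 17]);
translate([1277, 0, 378]) cube([65, 933, 17]);
translate([1460, 0, 378]) cube([65, 933, 17]);
translate([1643, 0, 378]) cube([65, 933, 17]);
translate([1826, 0, 378]) cube([65, 933, 17]);


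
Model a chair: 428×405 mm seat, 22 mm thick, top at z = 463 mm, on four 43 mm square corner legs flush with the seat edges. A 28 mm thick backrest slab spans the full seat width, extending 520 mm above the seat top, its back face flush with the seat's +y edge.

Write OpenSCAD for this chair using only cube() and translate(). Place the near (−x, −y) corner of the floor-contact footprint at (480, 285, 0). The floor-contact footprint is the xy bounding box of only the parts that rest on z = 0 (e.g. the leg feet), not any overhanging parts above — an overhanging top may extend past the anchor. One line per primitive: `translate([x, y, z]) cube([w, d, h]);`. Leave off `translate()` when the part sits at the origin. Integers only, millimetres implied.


translate([480, 285, 441]) cube([428, 405, 22]);
translate([480, 285, 0]) cube([43, 43, 441]);
translate([865, 285, 0]) cube([43, 43, 441]);
translate([480, 647, 0]) cube([43, 43, 441]);
translate([865, 647, 0]) cube([43, 43, 441]);
translate([480, 662, 463]) cube([428, 28, 520]);


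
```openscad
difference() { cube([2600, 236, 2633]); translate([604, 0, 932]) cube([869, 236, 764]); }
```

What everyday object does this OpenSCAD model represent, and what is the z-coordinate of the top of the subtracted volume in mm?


A wall with a window opening. The window head height is 1696 mm.

A wall with a rectangular opening subtracted — a window. Sill at z = 932, opening 764 mm tall, so the head is at 932 + 764 = 1696 mm.


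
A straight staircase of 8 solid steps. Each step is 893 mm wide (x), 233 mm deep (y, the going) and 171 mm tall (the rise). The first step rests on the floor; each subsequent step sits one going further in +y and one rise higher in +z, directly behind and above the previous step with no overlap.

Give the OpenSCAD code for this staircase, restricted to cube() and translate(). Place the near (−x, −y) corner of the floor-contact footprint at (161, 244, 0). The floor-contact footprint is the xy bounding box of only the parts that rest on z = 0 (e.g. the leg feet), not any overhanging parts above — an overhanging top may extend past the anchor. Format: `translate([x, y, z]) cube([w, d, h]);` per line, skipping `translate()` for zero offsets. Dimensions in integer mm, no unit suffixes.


translate([161, 244, 0]) cube([893, 233, 171]);
translate([161, 477, 171]) cube([893, 233, 171]);
translate([161, 710, 342]) cube([893, 233, 171]);
translate([161, 943, 513]) cube([893, 233, 171]);
translate([161, 1176, 684]) cube([893, 233, 171]);
translate([161, 1409, 855]) cube([893, 233, 171]);
translate([161, 1642, 1026]) cube([893, 233, 171]);
translate([161, 1875, 1197]) cube([893, 233, 171]);


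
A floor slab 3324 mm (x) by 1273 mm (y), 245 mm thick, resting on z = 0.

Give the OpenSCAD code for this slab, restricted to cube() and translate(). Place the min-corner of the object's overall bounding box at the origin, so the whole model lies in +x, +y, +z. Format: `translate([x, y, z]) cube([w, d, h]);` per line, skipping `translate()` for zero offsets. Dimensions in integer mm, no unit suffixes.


cube([3324, 1273, 245]);


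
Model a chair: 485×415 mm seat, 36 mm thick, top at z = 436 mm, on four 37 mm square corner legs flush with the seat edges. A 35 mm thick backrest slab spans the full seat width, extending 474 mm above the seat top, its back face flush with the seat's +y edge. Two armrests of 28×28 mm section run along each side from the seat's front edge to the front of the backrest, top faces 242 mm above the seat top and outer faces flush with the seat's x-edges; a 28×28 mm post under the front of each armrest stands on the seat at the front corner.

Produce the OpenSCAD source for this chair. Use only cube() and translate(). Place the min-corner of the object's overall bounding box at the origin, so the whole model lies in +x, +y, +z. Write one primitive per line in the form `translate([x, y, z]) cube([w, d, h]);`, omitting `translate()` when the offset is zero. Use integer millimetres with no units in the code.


// leg_h = 436 - 36 = 400
// arm post h = 242 - 28 = 214
translate([0, 0, 400]) cube([485, 415, 36]);
cube([37, 37, 400]);
translate([448, 0, 0]) cube([37, 37, 400]);
translate([0, 378, 0]) cube([37, 37, 400]);
translate([448, 378, 0]) cube([37, 37, 400]);
translate([0, 380, 436]) cube([485, 35, 474]);
translate([0, 0, 650]) cube([28, 380, 28]);
translate([457, 0, 650]) cube([28, 380, 28]);
translate([0, 0, 436]) cube([28, 28, 214]);
translate([457, 0, 436]) cube([28, 28, 214]);


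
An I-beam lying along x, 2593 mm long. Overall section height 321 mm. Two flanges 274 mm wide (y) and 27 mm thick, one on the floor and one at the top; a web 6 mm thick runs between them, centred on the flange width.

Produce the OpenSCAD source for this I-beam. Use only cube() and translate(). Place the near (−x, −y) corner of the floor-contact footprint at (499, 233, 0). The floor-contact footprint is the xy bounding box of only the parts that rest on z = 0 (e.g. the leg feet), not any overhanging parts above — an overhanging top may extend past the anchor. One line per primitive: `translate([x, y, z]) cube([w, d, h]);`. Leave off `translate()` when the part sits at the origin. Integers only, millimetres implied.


translate([499, 233, 0]) cube([2593, 274, 27]);
translate([499, 367, 27]) cube([2593, 6, 267]);
translate([499, 233, 294]) cube([2593, 274, 27]);


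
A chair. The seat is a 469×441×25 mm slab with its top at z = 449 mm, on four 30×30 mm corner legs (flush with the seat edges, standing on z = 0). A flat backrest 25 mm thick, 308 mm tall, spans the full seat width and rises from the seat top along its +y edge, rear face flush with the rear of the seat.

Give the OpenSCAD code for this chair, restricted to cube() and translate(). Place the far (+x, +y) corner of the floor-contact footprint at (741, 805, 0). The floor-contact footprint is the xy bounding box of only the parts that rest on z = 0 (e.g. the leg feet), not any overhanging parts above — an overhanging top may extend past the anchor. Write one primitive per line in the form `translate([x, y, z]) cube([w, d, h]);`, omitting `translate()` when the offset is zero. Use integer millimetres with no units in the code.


translate([272, 364, 424]) cube([469, 441, 25]);
translate([272, 364, 0]) cube([30, 30, 424]);
translate([711, 364, 0]) cube([30, 30, 424]);
translate([272, 775, 0]) cube([30, 30, 424]);
translate([711, 775, 0]) cube([30, 30, 424]);
translate([272, 780, 449]) cube([469, 25, 308]);


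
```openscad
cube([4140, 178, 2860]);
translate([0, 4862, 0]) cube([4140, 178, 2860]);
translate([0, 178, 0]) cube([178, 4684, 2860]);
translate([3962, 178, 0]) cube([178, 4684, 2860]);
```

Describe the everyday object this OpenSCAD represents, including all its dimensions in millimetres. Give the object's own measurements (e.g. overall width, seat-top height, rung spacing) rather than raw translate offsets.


The wall frame of a small rectangular building: four walls, each 2860 mm tall and 178 mm thick, enclosing a footprint 4140 mm (x) by 5040 mm (y) outside-to-outside, with no floor or roof. The front and back walls (the −y and +y sides) span the full width; the two side walls fit between them.


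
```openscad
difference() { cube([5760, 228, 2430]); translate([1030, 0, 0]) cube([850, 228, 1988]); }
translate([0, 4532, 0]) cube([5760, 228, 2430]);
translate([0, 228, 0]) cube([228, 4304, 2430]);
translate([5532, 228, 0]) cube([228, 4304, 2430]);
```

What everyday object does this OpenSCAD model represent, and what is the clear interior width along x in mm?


A single room. The interior width is 5304 mm.

Four walls enclosing a rectangle with a door in the front wall — a room. Outside width 5760 minus two 228 mm walls gives 5304 mm.


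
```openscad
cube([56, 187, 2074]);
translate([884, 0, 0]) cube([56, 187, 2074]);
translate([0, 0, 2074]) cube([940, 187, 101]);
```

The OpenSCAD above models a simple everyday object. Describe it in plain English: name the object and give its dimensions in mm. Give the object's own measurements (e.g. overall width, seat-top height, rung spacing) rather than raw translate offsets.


A door frame. The clear opening is 828 mm wide and 2074 mm high. Two 56 mm wide jambs, 187 mm deep, stand either side of the opening from the floor to the top of the opening. A 101 mm thick head sits across the top of both jambs, spanning the full outside width of the frame.


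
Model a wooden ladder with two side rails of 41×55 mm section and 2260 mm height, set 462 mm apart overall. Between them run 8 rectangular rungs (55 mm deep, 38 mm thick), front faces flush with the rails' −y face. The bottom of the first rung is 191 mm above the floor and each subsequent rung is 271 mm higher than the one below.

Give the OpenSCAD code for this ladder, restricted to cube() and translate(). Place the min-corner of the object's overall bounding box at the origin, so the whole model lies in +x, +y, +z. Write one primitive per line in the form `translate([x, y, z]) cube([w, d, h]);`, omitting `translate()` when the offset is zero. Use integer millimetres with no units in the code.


cube([41, 55, 2260]);
translate([421, 0, 0]) cube([41, 55, 2260]);
translate([41, 0, 191]) cube([380, 55, 38]);
translate([41, 0, 462]) cube([380, 55, 38]);
translate([41, 0, 733]) cube([380, 55, 38]);
translate([41, 0, 1004]) cube([380, 55, 38]);
translate([41, 0, 1275]) cube([380, 55, 38]);
translate([41, 0, 1546]) cube([380, 55, 38]);
translate([41, 0, 1817]) cube([380, 55, 38]);
translate([41, 0, 2088]) cube([380, 55, 38]);


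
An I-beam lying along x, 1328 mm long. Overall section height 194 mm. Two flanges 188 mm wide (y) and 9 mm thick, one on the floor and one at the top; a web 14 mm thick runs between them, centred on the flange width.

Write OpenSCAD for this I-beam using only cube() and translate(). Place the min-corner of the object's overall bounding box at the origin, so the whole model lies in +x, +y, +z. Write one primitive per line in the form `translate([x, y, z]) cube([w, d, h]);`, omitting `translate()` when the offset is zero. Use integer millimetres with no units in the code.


cube([1328, 188, 9]);
translate([0, 87, 9]) cube([1328, 14, 176]);
translate([0, 0, 185]) cube([1328, 188, 9]);


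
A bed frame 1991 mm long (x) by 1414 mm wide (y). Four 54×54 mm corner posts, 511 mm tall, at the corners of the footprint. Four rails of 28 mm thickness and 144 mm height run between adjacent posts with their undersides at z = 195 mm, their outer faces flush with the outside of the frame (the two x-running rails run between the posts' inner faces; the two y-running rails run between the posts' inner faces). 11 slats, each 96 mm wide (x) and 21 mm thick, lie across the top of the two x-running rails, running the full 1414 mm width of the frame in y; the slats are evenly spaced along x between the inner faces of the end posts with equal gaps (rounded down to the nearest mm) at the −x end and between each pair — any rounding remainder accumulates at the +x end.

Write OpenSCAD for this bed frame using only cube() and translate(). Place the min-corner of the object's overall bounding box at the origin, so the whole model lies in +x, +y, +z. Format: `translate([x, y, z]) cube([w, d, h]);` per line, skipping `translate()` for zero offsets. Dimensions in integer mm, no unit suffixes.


// slat z = rail_z + rail_h = 195 + 144 = 339
// slat gap = ⌊(1883 − 11·96) / 12⌋ = 68
cube([54, 54, 511]);
translate([0, 1360, 0]) cube([54, 54, 511]);
translate([1937, 0, 0]) cube([54, 54, 511]);
translate([1937, 1360, 0]) cube([54, 54, 511]);
translate([54, 0, 195]) cube([1883, 28, 144]);
translate([54, 1386, 195]) cube([1883, 28, 144]);
translate([0, 54, 195]) cube([28, 1306, 144]);
translate([1963, 54, 195]) cube([28, 1306, 144]);
translate([122, 0, 339]) cube([96, 1414, 21]);
translate([286, 0, 339]) cube([96, 1414, 21]);
translate([450, 0, 339]) cube([96, 1414, 21]);
translate([614, 0, 339]) cube([96, 1414, 21]);
translate([778, 0, 339]) cube([96, 1414, 21]);
translate([942, 0, 339]) cube([96, 1414, 21]);
translate([1106, 0, 339]) cube([96, 1414, 21]);
translate([1270, 0, 339]) cube([96, 1414, 21]);
translate([1434, 0, 339]) cube([96, 1414, 21]);
translate([1598, 0, 339]) cube([96, 1414, 21]);
translate([1762, 0, 339]) cube([96, 1414, 21]);


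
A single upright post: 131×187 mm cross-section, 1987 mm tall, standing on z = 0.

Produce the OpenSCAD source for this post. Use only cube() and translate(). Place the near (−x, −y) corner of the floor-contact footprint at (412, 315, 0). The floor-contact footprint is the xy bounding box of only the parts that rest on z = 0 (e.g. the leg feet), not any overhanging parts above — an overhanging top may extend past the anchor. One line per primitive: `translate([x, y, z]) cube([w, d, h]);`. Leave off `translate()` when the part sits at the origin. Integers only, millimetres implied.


translate([412, 315, 0]) cube([131, 187, 1987]);


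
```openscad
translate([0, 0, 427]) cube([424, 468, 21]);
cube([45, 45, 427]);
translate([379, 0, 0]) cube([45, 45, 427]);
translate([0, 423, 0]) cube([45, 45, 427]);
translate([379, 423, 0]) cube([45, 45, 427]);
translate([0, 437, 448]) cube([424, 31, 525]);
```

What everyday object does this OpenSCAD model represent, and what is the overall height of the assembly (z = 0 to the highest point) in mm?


A chair. The overall height is 973 mm.

A slab on four corner posts with a tall panel at the back — a chair. The seat slab sits at z = 427 with thickness 21, and the 525 mm backrest starts at the seat top, so the overall height is 427 + 21 + 525 = 973 mm.


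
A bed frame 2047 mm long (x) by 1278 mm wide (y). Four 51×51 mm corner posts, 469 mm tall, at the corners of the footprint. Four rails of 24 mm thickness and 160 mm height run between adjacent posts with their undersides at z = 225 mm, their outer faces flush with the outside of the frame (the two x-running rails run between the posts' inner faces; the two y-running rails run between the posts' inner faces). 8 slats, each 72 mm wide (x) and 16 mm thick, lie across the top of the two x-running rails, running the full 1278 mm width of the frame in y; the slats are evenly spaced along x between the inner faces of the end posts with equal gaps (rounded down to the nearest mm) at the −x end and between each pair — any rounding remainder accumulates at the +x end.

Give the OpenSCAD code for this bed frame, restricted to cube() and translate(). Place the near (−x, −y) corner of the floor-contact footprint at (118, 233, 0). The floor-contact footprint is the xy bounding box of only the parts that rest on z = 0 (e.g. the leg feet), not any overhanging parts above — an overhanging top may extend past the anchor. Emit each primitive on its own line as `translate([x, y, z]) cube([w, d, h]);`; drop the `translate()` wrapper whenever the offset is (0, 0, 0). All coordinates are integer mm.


translate([118, 233, 0]) cube([51, 51, 469]);
translate([118, 1460, 0]) cube([51, 51, 469]);
translate([2114, 233, 0]) cube([51, 51, 469]);
translate([2114, 1460, 0]) cube([51, 51, 469]);
translate([169, 233, 225]) cube([1945, 24, 160]);
translate([169, 1487, 225]) cube([1945, 24, 160]);
translate([118, 284, 225]) cube([24, 1176, 160]);
translate([2141, 284, 225]) cube([24, 1176, 160]);
translate([321, 233, 385]) cube([72, 1278, 16]);
translate([545, 233, 385]) cube([72, 1278, 16]);
translate([769, 233, 385]) cube([72, 1278, 16]);
translate([993, 233, 385]) cube([72, 1278, 16]);
translate([1217, 233, 385]) cube([72, 1278, 16]);
translate([1441, 233, 385]) cube([72, 1278, 16]);
translate([1665, 233, 385]) cube([72, 1278, 16]);
translate([1889, 233, 385]) cube([72, 1278, 16]);


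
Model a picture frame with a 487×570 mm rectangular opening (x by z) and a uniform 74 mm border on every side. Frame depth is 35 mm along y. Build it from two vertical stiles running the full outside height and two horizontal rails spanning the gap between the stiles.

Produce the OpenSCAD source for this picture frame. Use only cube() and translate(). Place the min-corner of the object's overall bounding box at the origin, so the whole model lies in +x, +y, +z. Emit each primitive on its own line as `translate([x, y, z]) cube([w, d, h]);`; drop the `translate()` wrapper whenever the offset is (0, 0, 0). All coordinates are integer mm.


cube([74, 35, 718]);
translate([561, 0, 0]) cube([74, 35, 718]);
translate([74, 0, 0]) cube([487, 35, 74]);
translate([74, 0, 644]) cube([487, 35, 74]);


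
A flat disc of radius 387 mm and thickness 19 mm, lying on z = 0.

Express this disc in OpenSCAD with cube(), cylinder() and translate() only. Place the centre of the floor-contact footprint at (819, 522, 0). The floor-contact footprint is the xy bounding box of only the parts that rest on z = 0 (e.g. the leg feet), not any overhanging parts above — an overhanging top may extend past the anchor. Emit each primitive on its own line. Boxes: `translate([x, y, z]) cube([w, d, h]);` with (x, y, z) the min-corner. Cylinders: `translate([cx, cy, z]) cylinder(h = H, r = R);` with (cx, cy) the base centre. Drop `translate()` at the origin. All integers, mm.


translate([819, 522, 0]) cylinder(h = 19, r = 387);


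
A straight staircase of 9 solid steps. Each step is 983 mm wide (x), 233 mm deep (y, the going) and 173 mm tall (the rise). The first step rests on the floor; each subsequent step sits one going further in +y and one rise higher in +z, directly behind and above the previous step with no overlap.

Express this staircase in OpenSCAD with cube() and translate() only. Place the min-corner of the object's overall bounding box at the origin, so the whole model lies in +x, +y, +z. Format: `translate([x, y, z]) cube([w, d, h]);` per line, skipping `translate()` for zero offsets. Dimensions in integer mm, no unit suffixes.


cube([983, 233, 173]);
translate([0, 233, 173]) cube([983, 233, 173]);
translate([0, 466, 346]) cube([983, 233, 173]);
translate([0, 699, 519]) cube([983, 233, 173]);
translate([0, 932, 692]) cube([983, 233, 173]);
translate([0, 1165, 865]) cube([983, 233, 173]);
translate([0, 1398, 1038]) cube([983, 233, 173]);
translate([0, 1631, 1211]) cube([983, 233, 173]);
translate([0, 1864, 1384]) cube([983, 233, 173]);


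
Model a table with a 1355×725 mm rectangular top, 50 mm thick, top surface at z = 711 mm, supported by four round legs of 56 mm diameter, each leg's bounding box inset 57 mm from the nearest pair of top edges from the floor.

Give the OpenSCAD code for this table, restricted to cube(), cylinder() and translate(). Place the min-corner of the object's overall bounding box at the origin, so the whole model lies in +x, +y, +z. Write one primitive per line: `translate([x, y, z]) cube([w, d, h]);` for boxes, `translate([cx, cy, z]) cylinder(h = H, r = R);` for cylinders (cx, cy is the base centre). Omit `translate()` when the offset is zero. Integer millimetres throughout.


translate([0, 0, 661]) cube([1355, 725, 50]);
translate([85, 85, 0]) cylinder(h = 661, r = 28);
translate([1270, 85, 0]) cylinder(h = 661, r = 28);
translate([85, 640, 0]) cylinder(h = 661, r = 28);
translate([1270, 640, 0]) cylinder(h = 661, r = 28);


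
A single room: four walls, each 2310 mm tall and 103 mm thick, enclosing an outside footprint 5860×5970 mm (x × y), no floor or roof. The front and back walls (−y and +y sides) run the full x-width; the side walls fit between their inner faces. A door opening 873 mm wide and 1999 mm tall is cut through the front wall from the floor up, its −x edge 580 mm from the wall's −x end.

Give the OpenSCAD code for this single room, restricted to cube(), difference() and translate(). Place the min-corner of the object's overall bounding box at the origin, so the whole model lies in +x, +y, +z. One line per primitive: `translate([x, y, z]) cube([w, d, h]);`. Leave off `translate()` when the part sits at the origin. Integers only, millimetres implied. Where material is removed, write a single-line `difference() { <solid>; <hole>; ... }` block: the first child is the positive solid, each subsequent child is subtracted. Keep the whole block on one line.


difference() { cube([5860, 103, 2310]); translate([580, 0, 0]) cube([873, 103, 1999]); }
translate([0, 5867, 0]) cube([5860, 103, 2310]);
translate([0, 103, 0]) cube([103, 5764, 2310]);
translate([5757, 103, 0]) cube([103, 5764, 2310]);


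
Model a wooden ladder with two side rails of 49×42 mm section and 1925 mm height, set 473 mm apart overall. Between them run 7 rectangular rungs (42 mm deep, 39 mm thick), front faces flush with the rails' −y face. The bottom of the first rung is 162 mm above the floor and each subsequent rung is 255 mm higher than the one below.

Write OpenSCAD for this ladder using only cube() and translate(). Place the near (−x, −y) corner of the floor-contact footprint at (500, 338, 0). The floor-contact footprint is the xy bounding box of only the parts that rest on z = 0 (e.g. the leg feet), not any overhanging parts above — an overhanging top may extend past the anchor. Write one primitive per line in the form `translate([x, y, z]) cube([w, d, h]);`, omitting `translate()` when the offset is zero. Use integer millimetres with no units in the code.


// rung span = 473 - 2*49 = 375
// rung[k] z = 162 + k*255
translate([500, 338, 0]) cube([49, 42, 1925]);
translate([924, 338, 0]) cube([49, 42, 1925]);
translate([549, 338, 162]) cube([375, 42, 39]);
translate([549, 338, 417]) cube([375, 42, 39]);
translate([549, 338, 672]) cube([375, 42, 39]);
translate([549, 338, 927]) cube([375, 42, 39]);
translate([549, 338, 1182]) cube([375, 42, 39]);
translate([549, 338, 1437]) cube([375, 42, 39]);
translate([549, 338, 1692]) cube([375, 42, 39]);


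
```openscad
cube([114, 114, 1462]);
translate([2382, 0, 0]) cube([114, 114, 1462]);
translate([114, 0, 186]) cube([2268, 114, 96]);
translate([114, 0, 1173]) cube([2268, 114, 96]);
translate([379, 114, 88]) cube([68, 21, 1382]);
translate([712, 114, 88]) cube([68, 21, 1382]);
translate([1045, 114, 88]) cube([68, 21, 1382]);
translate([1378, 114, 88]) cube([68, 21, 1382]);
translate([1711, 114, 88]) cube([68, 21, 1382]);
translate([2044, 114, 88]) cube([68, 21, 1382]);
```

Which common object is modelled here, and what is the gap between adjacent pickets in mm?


A fence section. The picket gap is 265 mm.

Two posts, two rails, 6 pickets — a fence section. Span 2268 mm holds 6 pickets of 68 mm with 7 equal gaps: ⌊(2268 − 6·68) / 7⌋ = 265 mm.


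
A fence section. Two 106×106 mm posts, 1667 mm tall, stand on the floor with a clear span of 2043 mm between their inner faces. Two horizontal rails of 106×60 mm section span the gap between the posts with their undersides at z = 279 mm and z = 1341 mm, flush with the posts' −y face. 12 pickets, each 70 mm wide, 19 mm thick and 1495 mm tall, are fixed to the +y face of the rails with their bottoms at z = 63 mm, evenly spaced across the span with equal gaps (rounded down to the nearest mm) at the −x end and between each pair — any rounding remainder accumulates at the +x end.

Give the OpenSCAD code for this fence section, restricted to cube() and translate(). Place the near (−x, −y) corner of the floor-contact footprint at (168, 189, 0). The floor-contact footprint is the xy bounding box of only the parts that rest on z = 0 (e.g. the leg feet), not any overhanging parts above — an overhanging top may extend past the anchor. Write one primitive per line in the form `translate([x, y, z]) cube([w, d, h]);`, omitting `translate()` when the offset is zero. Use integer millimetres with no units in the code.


translate([168, 189, 0]) cube([106, 106, 1667]);
translate([2317, 189, 0]) cube([106, 106, 1667]);
translate([274, 189, 279]) cube([2043, 106, 60]);
translate([274, 189, 1341]) cube([2043, 106, 60]);
translate([366, 295, 63]) cube([70, 19, 1495]);
translate([528, 295, 63]) cube([70, 19, 1495]);
translate([690, 295, 63]) cube([70, 19, 1495]);
translate([852, 295, 63]) cube([70, 19, 1495]);
translate([1014, 295, 63]) cube([70, 19, 1495]);
translate([1176, 295, 63]) cube([70, 19, 1495]);
translate([1338, 295, 63]) cube([70, 19, 1495]);
translate([1500, 295, 63]) cube([70, 19, 1495]);
translate([1662, 295, 63]) cube([70, 19, 1495]);
translate([1824, 295, 63]) cube([70, 19, 1495]);
translate([1986, 295, 63]) cube([70, 19, 1495]);
translate([2148, 295, 63]) cube([70, 19, 1495]);


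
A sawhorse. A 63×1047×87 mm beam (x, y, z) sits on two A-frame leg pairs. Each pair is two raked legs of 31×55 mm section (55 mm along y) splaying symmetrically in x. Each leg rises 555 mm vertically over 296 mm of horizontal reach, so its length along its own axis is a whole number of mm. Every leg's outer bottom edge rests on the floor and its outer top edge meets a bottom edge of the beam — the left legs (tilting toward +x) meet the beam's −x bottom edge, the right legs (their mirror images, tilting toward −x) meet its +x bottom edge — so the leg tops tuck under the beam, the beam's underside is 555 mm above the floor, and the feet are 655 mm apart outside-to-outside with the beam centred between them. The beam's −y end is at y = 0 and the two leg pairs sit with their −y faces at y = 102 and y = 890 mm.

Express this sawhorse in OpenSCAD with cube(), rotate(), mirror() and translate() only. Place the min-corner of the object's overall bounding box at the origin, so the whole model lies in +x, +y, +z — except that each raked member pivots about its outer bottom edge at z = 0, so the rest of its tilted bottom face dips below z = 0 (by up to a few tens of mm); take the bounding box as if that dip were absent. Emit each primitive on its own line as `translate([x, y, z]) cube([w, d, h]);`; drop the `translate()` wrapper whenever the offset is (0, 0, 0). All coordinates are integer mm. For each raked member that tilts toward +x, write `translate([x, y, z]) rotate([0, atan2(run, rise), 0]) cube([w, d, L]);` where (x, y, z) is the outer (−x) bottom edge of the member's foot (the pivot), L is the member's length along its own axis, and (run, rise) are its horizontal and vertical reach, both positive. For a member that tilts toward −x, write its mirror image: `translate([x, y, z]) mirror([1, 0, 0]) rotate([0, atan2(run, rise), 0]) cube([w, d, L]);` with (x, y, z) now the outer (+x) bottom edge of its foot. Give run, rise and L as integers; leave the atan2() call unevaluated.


translate([296, 0, 555]) cube([63, 1047, 87]);
translate([0, 102, 0]) rotate([0, atan2(296, 555), 0]) cube([31, 55, 629]);
translate([655, 102, 0]) mirror([1, 0, 0]) rotate([0, atan2(296, 555), 0]) cube([31, 55, 629]);
translate([0, 890, 0]) rotate([0, atan2(296, 555), 0]) cube([31, 55, 629]);
translate([655, 890, 0]) mirror([1, 0, 0]) rotate([0, atan2(296, 555), 0]) cube([31, 55, 629]);
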